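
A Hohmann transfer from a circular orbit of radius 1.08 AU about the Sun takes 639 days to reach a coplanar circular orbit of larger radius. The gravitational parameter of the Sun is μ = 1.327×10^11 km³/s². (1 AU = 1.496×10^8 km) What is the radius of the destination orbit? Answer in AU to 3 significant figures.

r₂ = 3.53 AU

In km: r₁ = 1.08 × 1.496×10^8 = 1.61568×10^8 km.
Transfer time t = 639 days = 5.52096×10^7 s, and t = π√(a_t³/μ).
So a_t = (μ t²/π²)^(1/3) = (1.327×10^11 × (5.52096×10^7)² / π²)^(1/3) = 3.4477×10^8 km.
Since a_t = (r₁ + r₂)/2, r₂ = 2a_t − r₁ = 2×3.4477×10^8 − 1.61568×10^8 = 5.27972×10^8 km.
In AU: r₂ = 5.27972×10^8 / 1.496×10^8 = 3.53 AU.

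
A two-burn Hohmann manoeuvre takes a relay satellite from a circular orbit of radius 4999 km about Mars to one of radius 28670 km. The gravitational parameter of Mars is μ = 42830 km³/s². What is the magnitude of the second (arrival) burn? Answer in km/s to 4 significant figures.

The Hohmann ellipse has a_t = (r₁ + r₂)/2 = 16834.5 km.
Circular speed at r = 28670 km: v_c = √(μ/r) = 1.22225 km/s.
Vis-viva on the transfer ellipse at r = 28670 km gives v_t = √[μ(2/r − 1/a_t)] = 0.666042 km/s.
Δv₂ = |v_t − v_c| = |0.666042 − 1.22225| = 0.5562 km/s.

Δv₂ = 0.5562 km/s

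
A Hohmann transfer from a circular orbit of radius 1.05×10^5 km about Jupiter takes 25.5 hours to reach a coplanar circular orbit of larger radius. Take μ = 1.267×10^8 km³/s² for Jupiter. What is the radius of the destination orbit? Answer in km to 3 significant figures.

r₂ = 8.48×10^5 km

Transfer time t = 25.5 hours = 91800 s, and t = π√(a_t³/μ).
So a_t = (μ t²/π²)^(1/3) = (1.267×10^8 × (91800)² / π²)^(1/3) = 4.7649×10^5 km.
Since a_t = (r₁ + r₂)/2, r₂ = 2a_t − r₁ = 2×4.7649×10^5 − 1.050×10^5 = 8.4798×10^5 km.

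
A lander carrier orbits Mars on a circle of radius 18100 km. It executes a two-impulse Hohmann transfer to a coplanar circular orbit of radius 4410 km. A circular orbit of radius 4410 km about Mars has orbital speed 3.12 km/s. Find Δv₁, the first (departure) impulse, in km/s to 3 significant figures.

Δv₁ = 0.576 km/s

From the circular-orbit relation v² = μ/r at r = 4410 km: μ = v²r = (3.12)² × 4410 = 42928.7 km³/s².
The Hohmann ellipse has a_t = (r₁ + r₂)/2 = 11255 km.
On the circular orbit at r = 18100 km, v_c = √(μ/r) = 1.540 km/s.
Transfer-orbit speed at the same r (vis-viva, a = a_t): v_t = √[μ(2/r − 1/a_t)] = 0.9640 km/s.
Δv₁ = |v_t − v_c| = |0.9640 − 1.540| = 0.5760 km/s.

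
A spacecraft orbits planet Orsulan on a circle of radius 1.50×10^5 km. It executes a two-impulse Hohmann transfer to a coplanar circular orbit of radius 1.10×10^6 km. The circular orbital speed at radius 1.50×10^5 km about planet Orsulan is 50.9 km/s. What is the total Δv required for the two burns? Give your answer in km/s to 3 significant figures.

From the circular-orbit relation v² = μ/r at r = 1.50×10^5 km: μ = v²r = (50.9)² × 1.50×10^5 = 3.88622×10^8 km³/s².
Transfer-ellipse semi-major axis a_t = (r₁ + r₂)/2 = (1.500×10^5 + 1.100×10^6)/2 = 6.250×10^5 km.
Circular speed at r₁: v₁ = √(μ/r₁) = √(3.88622×10^8/1.500×10^5) = 50.900 km/s.
Transfer-orbit speed at r₁ (v² = μ(2/r − 1/a)): v_p = √[μ(2/r₁ − 1/a_t)] = 67.526 km/s.
First burn Δv₁ = |v_p − v₁| = 16.626 km/s.
At r₂, v₂ = √(μ/r₂) = 18.7961 km/s.
Transfer-orbit speed at r₂: v_a = √[μ(2/r₂ − 1/a_t)] = 9.20816 km/s.
Second burn Δv₂ = |v₂ − v_a| = 9.5879 km/s.
Δv = Δv₁ + Δv₂ = 16.626 + 9.5879 = 26.21 km/s.

Δv = 26.2 km/s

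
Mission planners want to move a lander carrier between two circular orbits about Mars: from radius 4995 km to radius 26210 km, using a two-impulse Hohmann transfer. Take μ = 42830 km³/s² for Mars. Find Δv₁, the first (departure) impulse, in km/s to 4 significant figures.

Transfer-ellipse semi-major axis a_t = (r₁ + r₂)/2 = (4995 + 26210)/2 = 15602.5 km.
On the circular orbit at r = 4995 km, v_c = √(μ/r) = 2.928 km/s.
Vis-viva on the transfer ellipse at r = 4995 km gives v_t = √[μ(2/r − 1/a_t)] = 3.795 km/s.
Δv₁ = |v_t − v_c| = |3.795 − 2.928| = 0.8670 km/s.

Δv₁ = 0.8670 km/s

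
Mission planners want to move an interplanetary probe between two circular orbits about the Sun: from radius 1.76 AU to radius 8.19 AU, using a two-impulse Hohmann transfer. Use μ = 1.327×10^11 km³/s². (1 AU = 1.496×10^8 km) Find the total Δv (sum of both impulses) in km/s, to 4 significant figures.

Δv = 10.57 km/s

In km: r₁ = 1.76 × 1.496×10^8 = 2.63296×10^8 km; r₂ = 8.19 × 1.496×10^8 = 1.225224×10^9 km.
Semi-major axis of the transfer orbit: a_t = (2.63296×10^8 + 1.225224×10^9)/2 = 7.4426×10^8 km.
At r₁ the circular-orbit speed is v₁ = √(μ/r₁) = 22.4498 km/s.
On the transfer ellipse at r₁, vis-viva equation gives v_p = √[μ(2/r₁ − 1/a_t)] = 28.8044 km/s.
First burn Δv₁ = |v_p − v₁| = 6.355 km/s.
Circular speed at r₂: v₂ = √(μ/r₂) = 10.407 km/s.
Transfer-orbit speed at r₂: v_a = √[μ(2/r₂ − 1/a_t)] = 6.1900 km/s.
Second burn Δv₂ = |v₂ − v_a| = 4.217 km/s.
Δv = Δv₁ + Δv₂ = 6.355 + 4.217 = 10.57 km/s.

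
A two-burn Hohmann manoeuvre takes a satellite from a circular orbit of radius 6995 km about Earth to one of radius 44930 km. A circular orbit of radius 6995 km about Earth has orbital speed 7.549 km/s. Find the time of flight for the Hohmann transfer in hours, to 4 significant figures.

From the circular-orbit relation v² = μ/r at r = 6995 km: μ = v²r = (7.549)² × 6995 = 3.98627×10^5 km³/s².
The Hohmann ellipse has a_t = (r₁ + r₂)/2 = 25962.5 km.
Transfer time t = π√(a_t³/μ) = π√((25962.5)³ / 3.98627×10^5) = 20815 s.
Converting: 20815 s ÷ 3600 s/hour = 5.782 hours.

t = 5.782 hours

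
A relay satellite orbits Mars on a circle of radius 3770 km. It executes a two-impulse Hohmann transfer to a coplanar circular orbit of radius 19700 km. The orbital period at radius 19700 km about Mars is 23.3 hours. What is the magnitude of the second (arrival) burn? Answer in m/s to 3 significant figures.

From Kepler's third law T² = 4π²r³/μ at r = 19700 km, T = 23.3 hours = 23.3 × 3600 s = 83880 s: μ = 4π²r³/T² = 42898.4 km³/s².
Transfer-ellipse semi-major axis a_t = (r₁ + r₂)/2 = (3770 + 19700)/2 = 11735 km.
On the circular orbit at r = 19700 km, v_c = √(μ/r) = 1.4757 km/s.
Transfer-orbit speed at the same r (vis-viva, a = a_t): v_t = √[μ(2/r − 1/a_t)] = 0.83641 km/s.
Δv₂ = |v_t − v_c| = |0.83641 − 1.4757| = 0.6393 km/s.

Δv₂ = 639 m/s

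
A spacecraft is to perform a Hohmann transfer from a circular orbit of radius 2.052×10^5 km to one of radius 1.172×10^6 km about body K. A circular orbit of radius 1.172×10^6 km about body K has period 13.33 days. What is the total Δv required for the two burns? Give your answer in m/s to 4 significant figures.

From Kepler's third law T² = 4π²r³/μ at r = 1.172×10^6 km, T = 13.33 days = 13.33 × 86400 s = 1.151712×10^6 s: μ = 4π²r³/T² = 4.79132×10^7 km³/s².
Transfer-ellipse semi-major axis a_t = (r₁ + r₂)/2 = (2.052×10^5 + 1.172×10^6)/2 = 6.886×10^5 km.
At r₁ the circular-orbit speed is v₁ = √(μ/r₁) = 15.2805 km/s.
Transfer-orbit speed at r₁ (vis-viva equation): v_p = √[μ(2/r₁ − 1/a_t)] = 19.9351 km/s.
First burn Δv₁ = |v_p − v₁| = 4.6546 km/s.
Circular speed at r₂: v₂ = √(μ/r₂) = 6.39387 km/s.
Transfer-orbit speed at r₂: v_a = √[μ(2/r₂ − 1/a_t)] = 3.49035 km/s.
Second burn Δv₂ = |v₂ − v_a| = 2.9035 km/s.
Total Δv = Δv₁ + Δv₂ = 7.558 km/s.

Δv = 7558 m/s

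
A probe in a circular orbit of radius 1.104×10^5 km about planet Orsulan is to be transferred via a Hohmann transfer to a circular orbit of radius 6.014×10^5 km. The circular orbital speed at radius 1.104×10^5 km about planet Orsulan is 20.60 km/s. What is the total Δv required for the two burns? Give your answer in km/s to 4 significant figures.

Δv = 10.09 km/s

From the circular-orbit relation v² = μ/r at r = 1.104×10^5 km: μ = v²r = (20.60)² × 1.104×10^5 = 4.68493×10^7 km³/s².
Transfer-ellipse semi-major axis a_t = (r₁ + r₂)/2 = (1.104×10^5 + 6.014×10^5)/2 = 3.559×10^5 km.
Circular speed at r₁: v₁ = √(μ/r₁) = √(4.68493×10^7/1.104×10^5) = 20.600 km/s.
Transfer-orbit speed at r₁ (vis-viva equation): v_p = √[μ(2/r₁ − 1/a_t)] = 26.778 km/s.
First burn Δv₁ = |v_p − v₁| = 6.178 km/s.
At r₂, v₂ = √(μ/r₂) = 8.826 km/s.
Transfer-orbit speed at r₂: v_a = √[μ(2/r₂ − 1/a_t)] = 4.916 km/s.
Second burn Δv₂ = |v₂ − v_a| = 3.910 km/s.
Δv = Δv₁ + Δv₂ = 6.178 + 3.910 = 10.09 km/s.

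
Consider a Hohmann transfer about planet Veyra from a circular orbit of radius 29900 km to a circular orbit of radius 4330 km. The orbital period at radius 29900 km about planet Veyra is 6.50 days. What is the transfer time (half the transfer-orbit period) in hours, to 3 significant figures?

t = 33.8 hours

From Kepler's third law T² = 4π²r³/μ at r = 29900 km, T = 6.50 days = 6.50 × 86400 s = 5.616×10^5 s: μ = 4π²r³/T² = 3345.95 km³/s².
Transfer-ellipse semi-major axis a_t = (r₁ + r₂)/2 = (29900 + 4330)/2 = 17115 km.
Half the transfer-orbit period gives t = π√(a_t³/μ) = 1.216×10^5 s.
Converting: 1.216×10^5 s ÷ 3600 s/hour = 33.8 hours.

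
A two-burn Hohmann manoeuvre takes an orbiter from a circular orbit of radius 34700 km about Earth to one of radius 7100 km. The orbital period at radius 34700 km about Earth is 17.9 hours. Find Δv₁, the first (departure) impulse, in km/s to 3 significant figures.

Δv₁ = 1.41 km/s

From Kepler's third law T² = 4π²r³/μ at r = 34700 km, T = 17.9 hours = 17.9 × 3600 s = 64440 s: μ = 4π²r³/T² = 3.97225×10^5 km³/s².
The Hohmann ellipse has a_t = (r₁ + r₂)/2 = 20900 km.
On the circular orbit at r = 34700 km, v_c = √(μ/r) = 3.383 km/s.
Vis-viva on the transfer ellipse at r = 34700 km gives v_t = √[μ(2/r − 1/a_t)] = 1.972 km/s.
Δv₁ = |v_t − v_c| = |1.972 − 3.383| = 1.411 km/s.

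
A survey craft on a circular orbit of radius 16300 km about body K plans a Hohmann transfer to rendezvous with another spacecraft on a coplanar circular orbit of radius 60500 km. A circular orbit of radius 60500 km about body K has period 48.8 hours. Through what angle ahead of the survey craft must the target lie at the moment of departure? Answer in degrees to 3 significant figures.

From Kepler's third law T² = 4π²r³/μ at r = 60500 km, T = 48.8 hours = 48.8 × 3600 s = 1.7568×10^5 s: μ = 4π²r³/T² = 2.83257×10^5 km³/s².
Transfer-ellipse semi-major axis a_t = (r₁ + r₂)/2 = (16300 + 60500)/2 = 38400 km.
Transfer time t = π√(a_t³/μ) = 44418 s.
The target's mean motion on its circular orbit is ω₂ = √(μ/r₂³) = 3.5765×10^-5 rad/s.
Angle swept by the target during transfer: ω₂·t = 1.5886 rad = 91.02°.
Arrival is 180° from departure on the ellipse, so φ = 180° − 91.02° = 89.0°.

φ = 89.0°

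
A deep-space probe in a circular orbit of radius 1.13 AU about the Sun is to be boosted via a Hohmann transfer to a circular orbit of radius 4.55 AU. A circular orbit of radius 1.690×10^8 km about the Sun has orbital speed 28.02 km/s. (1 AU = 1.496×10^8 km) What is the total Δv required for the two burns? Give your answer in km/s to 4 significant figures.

Δv = 12.60 km/s

From the circular-orbit relation v² = μ/r at r = 1.690×10^8 km: μ = v²r = (28.02)² × 1.690×10^8 = 1.32685×10^11 km³/s².
In km: r₁ = 1.13 × 1.496×10^8 = 1.69048×10^8 km; r₂ = 4.55 × 1.496×10^8 = 6.8068×10^8 km.
Transfer-ellipse semi-major axis a_t = (r₁ + r₂)/2 = (1.69048×10^8 + 6.8068×10^8)/2 = 4.24864×10^8 km.
Circular speed at r₁: v₁ = √(μ/r₁) = √(1.32685×10^11/1.69048×10^8) = 28.016 km/s.
On the transfer ellipse at r₁, vis-viva gives v_p = √[μ(2/r₁ − 1/a_t)] = 35.461 km/s.
First burn Δv₁ = |v_p − v₁| = 7.445 km/s.
Circular speed at r₂: v₂ = √(μ/r₂) = 13.962 km/s.
Transfer-orbit speed at r₂: v_a = √[μ(2/r₂ − 1/a_t)] = 8.8068 km/s.
Second burn Δv₂ = |v₂ − v_a| = 5.155 km/s.
Δv = Δv₁ + Δv₂ = 7.445 + 5.155 = 12.60 km/s.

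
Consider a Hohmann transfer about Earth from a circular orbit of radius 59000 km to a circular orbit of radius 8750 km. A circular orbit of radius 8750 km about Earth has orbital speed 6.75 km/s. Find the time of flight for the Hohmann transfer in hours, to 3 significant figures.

From the circular-orbit relation v² = μ/r at r = 8750 km: μ = v²r = (6.75)² × 8750 = 3.98672×10^5 km³/s².
The Hohmann ellipse has a_t = (r₁ + r₂)/2 = 33875 km.
Half the transfer-orbit period gives t = π√(a_t³/μ) = 31020 s.
Converting: 31020 s ÷ 3600 s/hour = 8.62 hours.

t = 8.62 hours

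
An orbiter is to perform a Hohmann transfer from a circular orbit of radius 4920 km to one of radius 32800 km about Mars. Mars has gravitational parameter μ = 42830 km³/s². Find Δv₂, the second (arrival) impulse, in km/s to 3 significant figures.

The Hohmann ellipse has a_t = (r₁ + r₂)/2 = 18860 km.
Circular speed at r = 32800 km: v_c = √(μ/r) = 1.14271 km/s.
Vis-viva on the transfer ellipse at r = 32800 km gives v_t = √[μ(2/r − 1/a_t)] = 0.583645 km/s.
Δv₂ = |v_t − v_c| = |0.583645 − 1.14271| = 0.5591 km/s.

Δv₂ = 0.559 km/s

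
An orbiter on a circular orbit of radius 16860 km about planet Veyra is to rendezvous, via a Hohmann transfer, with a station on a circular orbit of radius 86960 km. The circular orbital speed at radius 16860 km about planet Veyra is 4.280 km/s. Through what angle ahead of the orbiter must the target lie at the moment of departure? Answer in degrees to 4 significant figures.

φ = 96.98°

From the circular-orbit relation v² = μ/r at r = 16860 km: μ = v²r = (4.280)² × 16860 = 3.08848×10^5 km³/s².
Semi-major axis of the transfer orbit: a_t = (16860 + 86960)/2 = 51910 km.
Transfer time t = π√(a_t³/μ) = 66860 s.
The target's mean motion on its circular orbit is ω₂ = √(μ/r₂³) = 2.167×10^-5 rad/s.
Angle swept by the target during transfer: ω₂·t = 1.449 rad = 83.02°.
The orbiter traverses 180° on the transfer ellipse, so the target must lead by 180° − 83.02° = 96.98°.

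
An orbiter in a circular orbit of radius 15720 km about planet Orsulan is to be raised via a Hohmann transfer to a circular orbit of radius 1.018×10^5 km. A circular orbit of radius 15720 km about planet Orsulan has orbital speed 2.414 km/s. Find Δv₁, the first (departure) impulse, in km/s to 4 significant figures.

From the circular-orbit relation v² = μ/r at r = 15720 km: μ = v²r = (2.414)² × 15720 = 91606.7 km³/s².
Semi-major axis of the transfer orbit: a_t = (15720 + 1.018×10^5)/2 = 58760 km.
On the circular orbit at r = 15720 km, v_c = √(μ/r) = 2.4140 km/s.
Vis-viva on the transfer ellipse at r = 15720 km gives v_t = √[μ(2/r − 1/a_t)] = 3.1774 km/s.
Δv₁ = |v_t − v_c| = |3.1774 − 2.4140| = 0.7634 km/s.

Δv₁ = 0.7634 km/s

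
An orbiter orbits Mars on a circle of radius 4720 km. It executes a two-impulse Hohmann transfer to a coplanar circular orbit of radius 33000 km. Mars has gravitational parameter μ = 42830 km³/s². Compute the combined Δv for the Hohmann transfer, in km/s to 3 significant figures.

Δv = 1.54 km/s

Transfer-ellipse semi-major axis a_t = (r₁ + r₂)/2 = (4720 + 33000)/2 = 18860 km.
At r₁ the circular-orbit speed is v₁ = √(μ/r₁) = 3.0123 km/s.
On the transfer ellipse at r₁, vis-viva gives v_p = √[μ(2/r₁ − 1/a_t)] = 3.9846 km/s.
First burn Δv₁ = |v_p − v₁| = 0.9723 km/s.
At r₂, v₂ = √(μ/r₂) = 1.1392 km/s.
Transfer-orbit speed at r₂: v_a = √[μ(2/r₂ − 1/a_t)] = 0.56992 km/s.
Second burn Δv₂ = |v₂ − v_a| = 0.5693 km/s.
Δv = Δv₁ + Δv₂ = 0.9723 + 0.5693 = 1.542 km/s.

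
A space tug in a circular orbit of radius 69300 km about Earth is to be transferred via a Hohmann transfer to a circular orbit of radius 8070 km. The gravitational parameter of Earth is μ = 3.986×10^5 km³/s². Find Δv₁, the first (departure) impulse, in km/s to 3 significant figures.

Δv₁ = 1.30 km/s

Semi-major axis of the transfer orbit: a_t = (69300 + 8070)/2 = 38685 km.
Circular speed at r = 69300 km: v_c = √(μ/r) = 2.398 km/s.
Vis-viva on the transfer ellipse at r = 69300 km gives v_t = √[μ(2/r − 1/a_t)] = 1.095 km/s.
Δv₁ = |v_t − v_c| = |1.095 − 2.398| = 1.303 km/s.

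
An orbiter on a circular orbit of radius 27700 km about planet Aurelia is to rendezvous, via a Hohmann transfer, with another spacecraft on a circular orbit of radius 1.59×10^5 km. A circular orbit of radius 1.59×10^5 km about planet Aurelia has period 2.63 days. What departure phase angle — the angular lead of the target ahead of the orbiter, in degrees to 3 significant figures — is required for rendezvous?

From Kepler's third law T² = 4π²r³/μ at r = 1.59×10^5 km, T = 2.63 days = 2.63 × 86400 s = 2.27232×10^5 s: μ = 4π²r³/T² = 3.07335×10^6 km³/s².
Semi-major axis of the transfer orbit: a_t = (27700 + 1.590×10^5)/2 = 93350 km.
The half-period of the transfer ellipse is t = π√(a_t³/μ) = 51111 s.
The target's mean motion on its circular orbit is ω₂ = √(μ/r₂³) = 2.7651×10^-5 rad/s.
Angle swept by the target during transfer: ω₂·t = 1.41327 rad = 80.97°.
Arrival is 180° from departure on the ellipse, so φ = 180° − 80.97° = 99.0°.

φ = 99.0°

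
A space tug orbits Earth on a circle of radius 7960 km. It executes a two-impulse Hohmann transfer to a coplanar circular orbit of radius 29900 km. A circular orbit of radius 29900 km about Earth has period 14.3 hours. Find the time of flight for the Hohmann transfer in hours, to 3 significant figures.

From Kepler's third law T² = 4π²r³/μ at r = 29900 km, T = 14.3 hours = 14.3 × 3600 s = 51480 s: μ = 4π²r³/T² = 3.98195×10^5 km³/s².
Transfer-ellipse semi-major axis a_t = (r₁ + r₂)/2 = (7960 + 29900)/2 = 18930 km.
By Kepler's third law the transfer-orbit period is T = 2π√(a_t³/μ), so t = T/2 = 12970 s.
Converting: 12970 s ÷ 3600 s/hour = 3.60 hours.

t = 3.60 hours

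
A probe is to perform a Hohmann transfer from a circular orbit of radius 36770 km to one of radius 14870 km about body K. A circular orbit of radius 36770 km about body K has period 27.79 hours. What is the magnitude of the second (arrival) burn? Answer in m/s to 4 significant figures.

Δv₂ = 702.1 m/s

From Kepler's third law T² = 4π²r³/μ at r = 36770 km, T = 27.79 hours = 27.79 × 3600 s = 1.00044×10^5 s: μ = 4π²r³/T² = 1.96091×10^5 km³/s².
Transfer-ellipse semi-major axis a_t = (r₁ + r₂)/2 = (36770 + 14870)/2 = 25820 km.
On the circular orbit at r = 14870 km, v_c = √(μ/r) = 3.6314 km/s.
Vis-viva on the transfer ellipse at r = 14870 km gives v_t = √[μ(2/r − 1/a_t)] = 4.3335 km/s.
Δv₂ = |v_t − v_c| = |4.3335 − 3.6314| = 0.7021 km/s.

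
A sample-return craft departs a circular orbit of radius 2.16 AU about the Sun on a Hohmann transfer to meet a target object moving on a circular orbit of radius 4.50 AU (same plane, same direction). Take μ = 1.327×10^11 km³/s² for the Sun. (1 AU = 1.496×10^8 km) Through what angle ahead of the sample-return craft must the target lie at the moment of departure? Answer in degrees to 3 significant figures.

In km: r₁ = 2.16 × 1.496×10^8 = 3.23136×10^8 km; r₂ = 4.50 × 1.496×10^8 = 6.732×10^8 km.
Semi-major axis of the transfer orbit: a_t = (3.23136×10^8 + 6.732×10^8)/2 = 4.98168×10^8 km.
The half-period of the transfer ellipse is t = π√(a_t³/μ) = 9.589×10^7 s.
Target angular speed ω₂ = √(μ/r₂³) = 2.086×10^-8 rad/s.
Angle swept by the target during transfer: ω₂·t = 2.000 rad = 114.6°.
Arrival is 180° from departure on the ellipse, so φ = 180° − 114.6° = 65.4°.

φ = 65.4°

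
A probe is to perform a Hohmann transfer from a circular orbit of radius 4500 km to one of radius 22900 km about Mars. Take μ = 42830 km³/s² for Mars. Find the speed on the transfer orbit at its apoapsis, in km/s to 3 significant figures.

Transfer-ellipse semi-major axis a_t = (r₁ + r₂)/2 = (4500 + 22900)/2 = 13700 km.
The apoapsis of the transfer ellipse is at r = 22900 km.
Vis-viva: v = √[μ(2/r − 1/a_t)] = √[42830 × (2/22900 − 1/13700)] = 0.7838 km/s.

v = 0.784 km/s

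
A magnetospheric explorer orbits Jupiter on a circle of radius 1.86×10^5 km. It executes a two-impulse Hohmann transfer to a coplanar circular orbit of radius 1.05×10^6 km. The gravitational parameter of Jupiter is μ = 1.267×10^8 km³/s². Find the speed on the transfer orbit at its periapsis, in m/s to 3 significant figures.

v = 34000 m/s

The Hohmann ellipse has a_t = (r₁ + r₂)/2 = 6.180×10^5 km.
The periapsis of the transfer ellipse is at r = 1.860×10^5 km.
From the vis-viva equation, v = √[μ(2/r − 1/a_t)] = 34.02 km/s.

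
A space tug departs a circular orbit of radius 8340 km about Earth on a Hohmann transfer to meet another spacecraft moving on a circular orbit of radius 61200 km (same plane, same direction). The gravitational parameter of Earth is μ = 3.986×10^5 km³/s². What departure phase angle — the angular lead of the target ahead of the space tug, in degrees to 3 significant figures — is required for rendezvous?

Semi-major axis of the transfer orbit: a_t = (8340 + 61200)/2 = 34770 km.
Transfer time t = π√(a_t³/μ) = 32261.8 s.
The target's mean motion on its circular orbit is ω₂ = √(μ/r₂³) = 4.17005×10^-5 rad/s.
Angle swept by the target during transfer: ω₂·t = 1.3453 rad = 77.08°.
The space tug traverses 180° on the transfer ellipse, so the target must lead by 180° − 77.08° = 103°.

φ = 103°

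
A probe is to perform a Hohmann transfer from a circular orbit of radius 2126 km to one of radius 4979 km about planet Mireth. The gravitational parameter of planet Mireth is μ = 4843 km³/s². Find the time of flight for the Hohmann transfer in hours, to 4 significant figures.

Semi-major axis of the transfer orbit: a_t = (2126 + 4979)/2 = 3552.5 km.
Transfer time t = π√(a_t³/μ) = π√((3552.5)³ / 4843) = 9559 s.
Converting: 9559 s ÷ 3600 s/hour = 2.655 hours.

t = 2.655 hours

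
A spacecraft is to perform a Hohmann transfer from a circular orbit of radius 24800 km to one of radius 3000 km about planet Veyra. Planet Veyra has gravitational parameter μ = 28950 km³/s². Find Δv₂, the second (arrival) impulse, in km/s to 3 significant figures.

The Hohmann ellipse has a_t = (r₁ + r₂)/2 = 13900 km.
On the circular orbit at r = 3000 km, v_c = √(μ/r) = 3.106 km/s.
Vis-viva on the transfer ellipse at r = 3000 km gives v_t = √[μ(2/r − 1/a_t)] = 4.149 km/s.
Δv₂ = |v_t − v_c| = |4.149 − 3.106| = 1.043 km/s.

Δv₂ = 1.04 km/s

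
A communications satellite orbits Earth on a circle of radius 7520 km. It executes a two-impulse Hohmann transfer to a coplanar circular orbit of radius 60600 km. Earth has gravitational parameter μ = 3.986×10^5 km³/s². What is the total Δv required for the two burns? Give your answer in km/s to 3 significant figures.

Δv = 3.79 km/s

The Hohmann ellipse has a_t = (r₁ + r₂)/2 = 34060 km.
Circular speed at r₁: v₁ = √(μ/r₁) = √(3.986×10^5/7520) = 7.2805 km/s.
Transfer-orbit speed at r₁ (vis-viva equation): v_p = √[μ(2/r₁ − 1/a_t)] = 9.7112 km/s.
First burn Δv₁ = |v_p − v₁| = 2.4307 km/s.
At r₂, v₂ = √(μ/r₂) = 2.5647 km/s.
Transfer-orbit speed at r₂: v_a = √[μ(2/r₂ − 1/a_t)] = 1.2051 km/s.
Second burn Δv₂ = |v₂ − v_a| = 1.3596 km/s.
Total Δv = Δv₁ + Δv₂ = 3.790 km/s.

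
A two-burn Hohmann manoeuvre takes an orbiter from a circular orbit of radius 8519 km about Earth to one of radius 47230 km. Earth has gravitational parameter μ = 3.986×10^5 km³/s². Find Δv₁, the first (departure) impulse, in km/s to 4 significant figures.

Δv₁ = 2.064 km/s

Transfer-ellipse semi-major axis a_t = (r₁ + r₂)/2 = (8519 + 47230)/2 = 27874.5 km.
Circular speed at r = 8519 km: v_c = √(μ/r) = 6.840 km/s.
Transfer-orbit speed at the same r (vis-viva, a = a_t): v_t = √[μ(2/r − 1/a_t)] = 8.904 km/s.
Δv₁ = |v_t − v_c| = |8.904 − 6.840| = 2.064 km/s.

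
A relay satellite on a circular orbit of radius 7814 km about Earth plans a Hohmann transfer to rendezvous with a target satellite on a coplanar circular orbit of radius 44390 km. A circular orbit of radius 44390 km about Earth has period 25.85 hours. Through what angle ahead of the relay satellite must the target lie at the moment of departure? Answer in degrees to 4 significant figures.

φ = 98.84°

From Kepler's third law T² = 4π²r³/μ at r = 44390 km, T = 25.85 hours = 25.85 × 3600 s = 93060 s: μ = 4π²r³/T² = 3.98739×10^5 km³/s².
Transfer-ellipse semi-major axis a_t = (r₁ + r₂)/2 = (7814 + 44390)/2 = 26102 km.
Transfer time t = π√(a_t³/μ) = 20980.5 s.
The target's mean motion on its circular orbit is ω₂ = √(μ/r₂³) = 6.75176×10^-5 rad/s.
Angle swept by the target during transfer: ω₂·t = 1.41655 rad = 81.16°.
Arrival is 180° from departure on the ellipse, so φ = 180° − 81.16° = 98.84°.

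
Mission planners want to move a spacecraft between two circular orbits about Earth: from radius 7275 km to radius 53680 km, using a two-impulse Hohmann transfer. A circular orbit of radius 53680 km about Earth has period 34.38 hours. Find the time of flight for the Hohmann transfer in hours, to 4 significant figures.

From Kepler's third law T² = 4π²r³/μ at r = 53680 km, T = 34.38 hours = 34.38 × 3600 s = 1.23768×10^5 s: μ = 4π²r³/T² = 3.98640×10^5 km³/s².
The Hohmann ellipse has a_t = (r₁ + r₂)/2 = 30477.5 km.
Transfer time t = π√(a_t³/μ) = π√((30477.5)³ / 3.98640×10^5) = 26475 s.
Converting: 26475 s ÷ 3600 s/hour = 7.354 hours.

t = 7.354 hours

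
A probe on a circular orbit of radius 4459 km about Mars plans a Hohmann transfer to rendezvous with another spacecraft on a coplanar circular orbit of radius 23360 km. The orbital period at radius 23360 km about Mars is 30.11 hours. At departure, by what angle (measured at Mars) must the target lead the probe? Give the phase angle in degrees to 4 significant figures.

From Kepler's third law T² = 4π²r³/μ at r = 23360 km, T = 30.11 hours = 30.11 × 3600 s = 1.08396×10^5 s: μ = 4π²r³/T² = 42830.4 km³/s².
Semi-major axis of the transfer orbit: a_t = (4459 + 23360)/2 = 13909.5 km.
Transfer time t = π√(a_t³/μ) = 24902.4 s.
The target's mean motion on its circular orbit is ω₂ = √(μ/r₂³) = 5.79651×10^-5 rad/s.
Angle swept by the target during transfer: ω₂·t = 1.44347 rad = 82.70°.
The probe traverses 180° on the transfer ellipse, so the target must lead by 180° − 82.70° = 97.30°.

φ = 97.30°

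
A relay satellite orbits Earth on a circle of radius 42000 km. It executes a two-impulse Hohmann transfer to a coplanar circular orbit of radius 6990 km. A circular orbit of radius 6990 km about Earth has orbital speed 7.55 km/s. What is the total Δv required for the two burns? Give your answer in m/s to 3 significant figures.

Δv = 3770 m/s

From the circular-orbit relation v² = μ/r at r = 6990 km: μ = v²r = (7.55)² × 6990 = 3.98447×10^5 km³/s².
The Hohmann ellipse has a_t = (r₁ + r₂)/2 = 24495 km.
Circular speed at r₁: v₁ = √(μ/r₁) = √(3.98447×10^5/42000) = 3.080 km/s.
Transfer-orbit speed at r₁ (vis-viva): v_a = √[μ(2/r₁ − 1/a_t)] = 1.645 km/s.
First burn Δv₁ = |v_a − v₁| = 1.435 km/s.
At r₂, v₂ = √(μ/r₂) = 7.550 km/s.
Transfer-orbit speed at r₂: v_p = √[μ(2/r₂ − 1/a_t)] = 9.886 km/s.
Second burn Δv₂ = |v₂ − v_p| = 2.336 km/s.
Δv = Δv₁ + Δv₂ = 1.435 + 2.336 = 3.771 km/s.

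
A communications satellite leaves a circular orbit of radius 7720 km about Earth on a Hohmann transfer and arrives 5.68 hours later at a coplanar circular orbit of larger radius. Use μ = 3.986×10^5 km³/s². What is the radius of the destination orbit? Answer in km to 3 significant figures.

r₂ = 43600 km

Transfer time t = 5.68 hours = 20448 s, and t = π√(a_t³/μ).
So a_t = (μ t²/π²)^(1/3) = (3.986×10^5 × (20448)² / π²)^(1/3) = 25655 km.
Since a_t = (r₁ + r₂)/2, r₂ = 2a_t − r₁ = 2×25655 − 7720 = 43590 km.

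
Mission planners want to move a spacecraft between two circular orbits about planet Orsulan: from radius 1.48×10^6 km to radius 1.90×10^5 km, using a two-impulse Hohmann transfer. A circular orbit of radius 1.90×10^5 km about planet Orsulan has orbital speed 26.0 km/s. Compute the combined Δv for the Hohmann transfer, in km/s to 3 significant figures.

Δv = 13.5 km/s

From the circular-orbit relation v² = μ/r at r = 1.90×10^5 km: μ = v²r = (26.0)² × 1.90×10^5 = 1.28440×10^8 km³/s².
The Hohmann ellipse has a_t = (r₁ + r₂)/2 = 8.350×10^5 km.
Circular speed at r₁: v₁ = √(μ/r₁) = √(1.28440×10^8/1.480×10^6) = 9.316 km/s.
On the transfer ellipse at r₁, v² = μ(2/r − 1/a) gives v_a = √[μ(2/r₁ − 1/a_t)] = 4.444 km/s.
First burn Δv₁ = |v_a − v₁| = 4.872 km/s.
Circular speed at r₂: v₂ = √(μ/r₂) = 26.000 km/s.
Transfer-orbit speed at r₂: v_p = √[μ(2/r₂ − 1/a_t)] = 34.615 km/s.
Second burn Δv₂ = |v₂ − v_p| = 8.615 km/s.
Total Δv = Δv₁ + Δv₂ = 13.49 km/s.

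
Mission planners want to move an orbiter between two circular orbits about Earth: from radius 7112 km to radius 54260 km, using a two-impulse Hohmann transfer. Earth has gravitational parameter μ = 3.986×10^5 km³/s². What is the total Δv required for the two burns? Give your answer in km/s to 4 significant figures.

Δv = 3.874 km/s

Transfer-ellipse semi-major axis a_t = (r₁ + r₂)/2 = (7112 + 54260)/2 = 30686 km.
At r₁ the circular-orbit speed is v₁ = √(μ/r₁) = 7.4864 km/s.
On the transfer ellipse at r₁, v² = μ(2/r − 1/a) gives v_p = √[μ(2/r₁ − 1/a_t)] = 9.9550 km/s.
First burn Δv₁ = |v_p − v₁| = 2.4686 km/s.
Circular speed at r₂: v₂ = √(μ/r₂) = 2.71037 km/s.
Transfer-orbit speed at r₂: v_a = √[μ(2/r₂ − 1/a_t)] = 1.30483 km/s.
Second burn Δv₂ = |v₂ − v_a| = 1.4055 km/s.
Total Δv = Δv₁ + Δv₂ = 3.874 km/s.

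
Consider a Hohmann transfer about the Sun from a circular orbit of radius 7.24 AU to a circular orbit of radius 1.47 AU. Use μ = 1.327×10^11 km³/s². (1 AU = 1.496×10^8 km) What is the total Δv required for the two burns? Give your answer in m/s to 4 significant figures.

In km: r₁ = 7.24 × 1.496×10^8 = 1.083104×10^9 km; r₂ = 1.47 × 1.496×10^8 = 2.19912×10^8 km.
Semi-major axis of the transfer orbit: a_t = (1.083104×10^9 + 2.19912×10^8)/2 = 6.51508×10^8 km.
At r₁ the circular-orbit speed is v₁ = √(μ/r₁) = 11.069 km/s.
On the transfer ellipse at r₁, vis-viva equation gives v_a = √[μ(2/r₁ − 1/a_t)] = 6.4308 km/s.
First burn Δv₁ = |v_a − v₁| = 4.638 km/s.
Circular speed at r₂: v₂ = √(μ/r₂) = 24.565 km/s.
Transfer-orbit speed at r₂: v_p = √[μ(2/r₂ − 1/a_t)] = 31.673 km/s.
Second burn Δv₂ = |v₂ − v_p| = 7.108 km/s.
Total Δv = Δv₁ + Δv₂ = 11.75 km/s.

Δv = 11750 m/s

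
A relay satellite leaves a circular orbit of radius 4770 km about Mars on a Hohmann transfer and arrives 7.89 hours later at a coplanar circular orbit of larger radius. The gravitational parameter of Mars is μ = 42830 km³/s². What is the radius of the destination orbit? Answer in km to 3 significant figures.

Transfer time t = 7.89 hours = 28404 s, and t = π√(a_t³/μ).
So a_t = (μ t²/π²)^(1/3) = (42830 × (28404)² / π²)^(1/3) = 15185 km.
Since a_t = (r₁ + r₂)/2, r₂ = 2a_t − r₁ = 2×15185 − 4770 = 25600 km.

r₂ = 25600 km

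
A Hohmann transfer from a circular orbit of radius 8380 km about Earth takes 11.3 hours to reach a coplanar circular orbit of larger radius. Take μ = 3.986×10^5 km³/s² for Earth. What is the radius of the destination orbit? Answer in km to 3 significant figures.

r₂ = 72800 km

Transfer time t = 11.3 hours = 40680 s, and t = π√(a_t³/μ).
So a_t = (μ t²/π²)^(1/3) = (3.986×10^5 × (40680)² / π²)^(1/3) = 40582 km.
Since a_t = (r₁ + r₂)/2, r₂ = 2a_t − r₁ = 2×40582 − 8380 = 72784 km.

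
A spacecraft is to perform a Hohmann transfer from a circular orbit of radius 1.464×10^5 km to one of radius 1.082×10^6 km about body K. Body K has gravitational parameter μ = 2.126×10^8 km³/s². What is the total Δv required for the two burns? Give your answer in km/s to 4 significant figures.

Transfer-ellipse semi-major axis a_t = (r₁ + r₂)/2 = (1.464×10^5 + 1.082×10^6)/2 = 6.142×10^5 km.
At r₁ the circular-orbit speed is v₁ = √(μ/r₁) = 38.1076 km/s.
Transfer-orbit speed at r₁ (vis-viva equation): v_p = √[μ(2/r₁ − 1/a_t)] = 50.5790 km/s.
First burn Δv₁ = |v_p − v₁| = 12.4714 km/s.
At r₂, v₂ = √(μ/r₂) = 14.017417 km/s.
Transfer-orbit speed at r₂: v_a = √[μ(2/r₂ − 1/a_t)] = 6.8435845 km/s.
Second burn Δv₂ = |v₂ − v_a| = 7.17383 km/s.
Δv = Δv₁ + Δv₂ = 12.4714 + 7.17383 = 19.65 km/s.

Δv = 19.65 km/s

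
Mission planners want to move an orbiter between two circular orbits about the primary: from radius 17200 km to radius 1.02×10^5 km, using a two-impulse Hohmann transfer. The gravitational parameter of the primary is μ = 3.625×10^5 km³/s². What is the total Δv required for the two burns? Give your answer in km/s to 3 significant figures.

Transfer-ellipse semi-major axis a_t = (r₁ + r₂)/2 = (17200 + 1.020×10^5)/2 = 59600 km.
Circular speed at r₁: v₁ = √(μ/r₁) = √(3.625×10^5/17200) = 4.5908 km/s.
Transfer-orbit speed at r₁ (vis-viva equation): v_p = √[μ(2/r₁ − 1/a_t)] = 6.0057 km/s.
First burn Δv₁ = |v_p − v₁| = 1.4149 km/s.
At r₂, v₂ = √(μ/r₂) = 1.88518 km/s.
Transfer-orbit speed at r₂: v_a = √[μ(2/r₂ − 1/a_t)] = 1.01273 km/s.
Second burn Δv₂ = |v₂ − v_a| = 0.87245 km/s.
Δv = Δv₁ + Δv₂ = 1.4149 + 0.87245 = 2.287 km/s.

Δv = 2.29 km/s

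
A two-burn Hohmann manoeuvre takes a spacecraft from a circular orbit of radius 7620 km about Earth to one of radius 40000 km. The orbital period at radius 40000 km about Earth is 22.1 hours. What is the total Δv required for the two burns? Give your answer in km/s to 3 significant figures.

Δv = 3.52 km/s

From Kepler's third law T² = 4π²r³/μ at r = 40000 km, T = 22.1 hours = 22.1 × 3600 s = 79560 s: μ = 4π²r³/T² = 3.99163×10^5 km³/s².
Semi-major axis of the transfer orbit: a_t = (7620 + 40000)/2 = 23810 km.
At r₁ the circular-orbit speed is v₁ = √(μ/r₁) = 7.238 km/s.
On the transfer ellipse at r₁, v² = μ(2/r − 1/a) gives v_p = √[μ(2/r₁ − 1/a_t)] = 9.381 km/s.
First burn Δv₁ = |v_p − v₁| = 2.143 km/s.
At r₂, v₂ = √(μ/r₂) = 3.159 km/s.
Transfer-orbit speed at r₂: v_a = √[μ(2/r₂ − 1/a_t)] = 1.787 km/s.
Second burn Δv₂ = |v₂ − v_a| = 1.372 km/s.
Total Δv = Δv₁ + Δv₂ = 3.515 km/s.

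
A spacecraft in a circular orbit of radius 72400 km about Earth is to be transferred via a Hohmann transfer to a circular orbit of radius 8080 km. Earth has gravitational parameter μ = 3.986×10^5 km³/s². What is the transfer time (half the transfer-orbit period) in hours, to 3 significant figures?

Transfer-ellipse semi-major axis a_t = (r₁ + r₂)/2 = (72400 + 8080)/2 = 40240 km.
Half the transfer-orbit period gives t = π√(a_t³/μ) = 40170 s.
Converting: 40170 s ÷ 3600 s/hour = 11.2 hours.

t = 11.2 hours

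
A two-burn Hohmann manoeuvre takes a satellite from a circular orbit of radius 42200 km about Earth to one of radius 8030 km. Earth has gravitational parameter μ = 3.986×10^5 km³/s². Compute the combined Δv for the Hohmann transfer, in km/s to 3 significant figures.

Δv = 3.42 km/s

The Hohmann ellipse has a_t = (r₁ + r₂)/2 = 25115 km.
At r₁ the circular-orbit speed is v₁ = √(μ/r₁) = 3.0734 km/s.
Transfer-orbit speed at r₁ (v² = μ(2/r − 1/a)): v_a = √[μ(2/r₁ − 1/a_t)] = 1.7378 km/s.
First burn Δv₁ = |v_a − v₁| = 1.336 km/s.
At r₂, v₂ = √(μ/r₂) = 7.0455 km/s.
Transfer-orbit speed at r₂: v_p = √[μ(2/r₂ − 1/a_t)] = 9.1327 km/s.
Second burn Δv₂ = |v₂ − v_p| = 2.087 km/s.
Δv = Δv₁ + Δv₂ = 1.336 + 2.087 = 3.423 km/s.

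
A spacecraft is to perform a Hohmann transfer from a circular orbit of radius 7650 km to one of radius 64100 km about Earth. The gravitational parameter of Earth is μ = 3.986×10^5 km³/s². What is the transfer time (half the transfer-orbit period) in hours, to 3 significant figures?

The Hohmann ellipse has a_t = (r₁ + r₂)/2 = 35875 km.
Half the transfer-orbit period gives t = π√(a_t³/μ) = 33810 s.
Converting: 33810 s ÷ 3600 s/hour = 9.39 hours.

t = 9.39 hours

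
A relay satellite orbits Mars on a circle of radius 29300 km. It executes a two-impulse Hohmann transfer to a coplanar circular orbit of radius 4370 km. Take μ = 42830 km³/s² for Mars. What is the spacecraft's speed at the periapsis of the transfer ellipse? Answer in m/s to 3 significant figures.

Semi-major axis of the transfer orbit: a_t = (29300 + 4370)/2 = 16835 km.
At periapsis, r = 4370 km.
Applying v² = μ(2/r − 1/a_t): v = 4.130 km/s.

v = 4130 m/s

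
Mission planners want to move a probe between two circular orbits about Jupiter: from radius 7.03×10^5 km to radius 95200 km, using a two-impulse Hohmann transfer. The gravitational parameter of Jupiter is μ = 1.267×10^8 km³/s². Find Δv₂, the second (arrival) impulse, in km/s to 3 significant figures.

Δv₂ = 11.9 km/s

Semi-major axis of the transfer orbit: a_t = (7.030×10^5 + 95200)/2 = 3.991×10^5 km.
Circular speed at r = 95200 km: v_c = √(μ/r) = 36.48 km/s.
Transfer-orbit speed at the same r (vis-viva, a = a_t): v_t = √[μ(2/r − 1/a_t)] = 48.42 km/s.
Δv₂ = |v_t − v_c| = |48.42 − 36.48| = 11.94 km/s.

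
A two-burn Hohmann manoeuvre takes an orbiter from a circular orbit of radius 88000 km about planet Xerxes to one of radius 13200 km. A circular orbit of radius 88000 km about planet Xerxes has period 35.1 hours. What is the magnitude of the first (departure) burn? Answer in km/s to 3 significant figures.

From Kepler's third law T² = 4π²r³/μ at r = 88000 km, T = 35.1 hours = 35.1 × 3600 s = 1.2636×10^5 s: μ = 4π²r³/T² = 1.68496×10^6 km³/s².
The Hohmann ellipse has a_t = (r₁ + r₂)/2 = 50600 km.
Circular speed at r = 88000 km: v_c = √(μ/r) = 4.376 km/s.
Transfer-orbit speed at the same r (vis-viva, a = a_t): v_t = √[μ(2/r − 1/a_t)] = 2.235 km/s.
Δv₁ = |v_t − v_c| = |2.235 − 4.376| = 2.141 km/s.

Δv₁ = 2.14 km/s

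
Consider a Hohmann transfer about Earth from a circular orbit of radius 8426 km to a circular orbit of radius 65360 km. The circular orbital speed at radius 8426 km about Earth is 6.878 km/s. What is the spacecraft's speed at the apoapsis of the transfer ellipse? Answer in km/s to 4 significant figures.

From the circular-orbit relation v² = μ/r at r = 8426 km: μ = v²r = (6.878)² × 8426 = 3.98608×10^5 km³/s².
The Hohmann ellipse has a_t = (r₁ + r₂)/2 = 36893 km.
The apoapsis of the transfer ellipse is at r = 65360 km.
Applying v² = μ(2/r − 1/a_t): v = 1.180 km/s.

v = 1.180 km/s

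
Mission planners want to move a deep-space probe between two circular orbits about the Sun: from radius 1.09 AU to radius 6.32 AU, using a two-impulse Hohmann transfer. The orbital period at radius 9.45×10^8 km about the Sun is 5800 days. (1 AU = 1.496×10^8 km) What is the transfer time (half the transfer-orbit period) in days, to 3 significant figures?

From Kepler's third law T² = 4π²r³/μ at r = 9.45×10^8 km, T = 5800 days = 5800 × 86400 s = 5.0112×10^8 s: μ = 4π²r³/T² = 1.32670×10^11 km³/s².
In km: r₁ = 1.09 × 1.496×10^8 = 1.63064×10^8 km; r₂ = 6.32 × 1.496×10^8 = 9.45472×10^8 km.
Transfer-ellipse semi-major axis a_t = (r₁ + r₂)/2 = (1.63064×10^8 + 9.45472×10^8)/2 = 5.54268×10^8 km.
Half the transfer-orbit period gives t = π√(a_t³/μ) = 1.125×10^8 s.
Converting: 1.125×10^8 s ÷ 86400 s/day = 1300 days.

t = 1300 days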